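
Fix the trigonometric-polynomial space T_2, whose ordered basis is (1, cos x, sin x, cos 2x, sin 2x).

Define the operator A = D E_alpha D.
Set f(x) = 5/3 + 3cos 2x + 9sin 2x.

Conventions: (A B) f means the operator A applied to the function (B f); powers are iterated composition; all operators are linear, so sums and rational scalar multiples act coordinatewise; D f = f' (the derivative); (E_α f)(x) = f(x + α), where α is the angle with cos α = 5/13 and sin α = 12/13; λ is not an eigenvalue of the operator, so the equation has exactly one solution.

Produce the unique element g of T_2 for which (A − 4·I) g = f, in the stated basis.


write g with unknown coordinates in the stated basis and equate coefficients in (A − 4·I) g = f
solving from the highest basis element down gives g = -5/12 + (93/40)cos 2x - (81/40)sin 2x
check: A g = (123/10)cos 2x + (9/10)sin 2x
so A g − 4·g = 5/3 + 3cos 2x + 9sin 2x = f ✓

the image equals g(x) = -5/12 + (93/40)cos 2x - (81/40)sin 2x


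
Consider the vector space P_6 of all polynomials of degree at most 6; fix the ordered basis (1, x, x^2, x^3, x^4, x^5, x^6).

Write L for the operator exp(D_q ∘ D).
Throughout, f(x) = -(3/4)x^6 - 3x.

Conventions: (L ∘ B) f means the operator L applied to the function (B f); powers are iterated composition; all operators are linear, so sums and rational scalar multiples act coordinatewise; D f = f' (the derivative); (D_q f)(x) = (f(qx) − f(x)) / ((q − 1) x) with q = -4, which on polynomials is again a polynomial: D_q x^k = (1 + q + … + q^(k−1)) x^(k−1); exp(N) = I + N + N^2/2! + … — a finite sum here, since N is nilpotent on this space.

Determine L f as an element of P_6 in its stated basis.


g(x) = -(3/4)x^6 - (1845/2)x^4 - 23985x^2 - 3x - 15990

order-1 term: -(1845/2)x^4
order-2 term: -23985x^2
order-3 term: -15990
the series for exp(D_q ∘ D) f terminates at order 3
exp(D_q ∘ D) f = -(3/4)x^6 - (1845/2)x^4 - 23985x^2 - 3x - 15990


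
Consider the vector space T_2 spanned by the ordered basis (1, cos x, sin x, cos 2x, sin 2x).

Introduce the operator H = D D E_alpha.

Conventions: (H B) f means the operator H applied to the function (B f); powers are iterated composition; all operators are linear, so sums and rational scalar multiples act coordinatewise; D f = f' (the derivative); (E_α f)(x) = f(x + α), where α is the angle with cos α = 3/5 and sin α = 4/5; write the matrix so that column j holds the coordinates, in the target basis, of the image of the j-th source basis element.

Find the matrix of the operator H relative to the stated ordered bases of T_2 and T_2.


the matrix is [[0, 0, 0, 0, 0]; [0, -3/5, -4/5, 0, 0]; [0, 4/5, -3/5, 0, 0]; [0, 0, 0, 28/25, -96/25]; [0, 0, 0, 96/25, 28/25]] (rows listed top to bottom)

image of 1: 0
image of cos x: -(3/5)cos x + (4/5)sin x
image of sin x: -(4/5)cos x - (3/5)sin x
image of cos 2x: (28/25)cos 2x + (96/25)sin 2x
image of sin 2x: -(96/25)cos 2x + (28/25)sin 2x
each image's coordinates form column j of the matrix


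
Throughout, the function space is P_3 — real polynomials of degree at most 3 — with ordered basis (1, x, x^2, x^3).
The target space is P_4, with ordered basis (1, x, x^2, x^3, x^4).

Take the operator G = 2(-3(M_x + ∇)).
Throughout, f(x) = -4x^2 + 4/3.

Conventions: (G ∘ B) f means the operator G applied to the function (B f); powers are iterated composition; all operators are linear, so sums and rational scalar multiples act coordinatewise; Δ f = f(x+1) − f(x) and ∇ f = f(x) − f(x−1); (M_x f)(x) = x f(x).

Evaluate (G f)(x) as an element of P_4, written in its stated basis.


M_x f = -4x^3 + (4/3)x
∇ f = -8x + 4
(M_x + ∇) f = -4x^3 - (20/3)x + 4
(-3(M_x + ∇)) f = 12x^3 + 20x - 12
(2(-3(M_x + ∇))) f = 24x^3 + 40x - 24

g(x) = 24x^3 + 40x - 24


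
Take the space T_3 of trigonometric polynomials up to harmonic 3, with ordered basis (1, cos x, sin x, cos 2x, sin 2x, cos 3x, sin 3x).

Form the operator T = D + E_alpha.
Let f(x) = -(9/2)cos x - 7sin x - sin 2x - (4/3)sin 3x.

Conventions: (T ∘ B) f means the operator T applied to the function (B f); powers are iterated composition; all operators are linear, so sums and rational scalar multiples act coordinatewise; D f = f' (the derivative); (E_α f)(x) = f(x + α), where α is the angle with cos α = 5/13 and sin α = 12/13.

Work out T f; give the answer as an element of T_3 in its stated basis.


the image equals g(x) = -(395/26)cos x + (155/26)sin x - (458/169)cos 2x + (119/169)sin 2x - (7684/2197)cos 3x + (8140/6591)sin 3x

D f = -7cos x + (9/2)sin x - 2cos 2x - 4cos 3x
E_alpha f = -(213/26)cos x + (19/13)sin x - (120/169)cos 2x + (119/169)sin 2x + (1104/2197)cos 3x + (8140/6591)sin 3x
(D + E_alpha) f = -(395/26)cos x + (155/26)sin x - (458/169)cos 2x + (119/169)sin 2x - (7684/2197)cos 3x + (8140/6591)sin 3x


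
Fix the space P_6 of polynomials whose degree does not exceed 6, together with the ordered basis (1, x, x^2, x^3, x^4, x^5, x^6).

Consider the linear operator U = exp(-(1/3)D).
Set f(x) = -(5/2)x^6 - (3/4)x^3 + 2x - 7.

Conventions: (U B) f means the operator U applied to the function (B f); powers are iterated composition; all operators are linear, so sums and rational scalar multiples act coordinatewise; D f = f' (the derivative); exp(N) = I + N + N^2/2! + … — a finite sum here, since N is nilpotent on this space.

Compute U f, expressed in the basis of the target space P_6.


order-1 term: 5x^5 + (3/4)x^2 - 2/3
order-2 term: -(25/6)x^4 - (1/4)x
order-3 term: (50/27)x^3 + 1/36
order-4 term: -(25/54)x^2
order-5 term: (5/81)x
order-6 term: -5/1458
the series for exp(-(1/3)D) f terminates at order 6
exp(-(1/3)D) f = -(5/2)x^6 + 5x^5 - (25/6)x^4 + (119/108)x^3 + (31/108)x^2 + (587/324)x - 22285/2916

g(x) = -(5/2)x^6 + 5x^5 - (25/6)x^4 + (119/108)x^3 + (31/108)x^2 + (587/324)x - 22285/2916


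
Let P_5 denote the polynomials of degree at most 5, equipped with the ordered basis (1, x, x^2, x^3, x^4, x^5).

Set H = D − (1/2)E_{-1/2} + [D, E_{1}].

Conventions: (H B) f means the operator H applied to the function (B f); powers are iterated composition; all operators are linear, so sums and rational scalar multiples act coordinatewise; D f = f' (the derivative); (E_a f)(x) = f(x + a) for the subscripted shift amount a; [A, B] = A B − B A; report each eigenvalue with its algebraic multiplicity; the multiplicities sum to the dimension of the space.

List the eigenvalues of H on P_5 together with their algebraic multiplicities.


λ = -1/2 (multiplicity 6)

image of 1: -1/2
image of x: -(1/2)x + 5/4
image of x^2: -(1/2)x^2 + (5/2)x - 1/8
image of x^3: -(1/2)x^3 + (15/4)x^2 - (3/8)x + 1/16
image of x^4: -(1/2)x^4 + 5x^3 - (3/4)x^2 + (1/4)x - 1/32
image of x^5: -(1/2)x^5 + (25/4)x^4 - (5/4)x^3 + (5/8)x^2 - (5/32)x + 1/64
the matrix is upper triangular; its diagonal is (-1/2, -1/2, -1/2, -1/2, -1/2, -1/2)
for a triangular matrix the eigenvalues are the diagonal entries, with algebraic multiplicity their repetition count


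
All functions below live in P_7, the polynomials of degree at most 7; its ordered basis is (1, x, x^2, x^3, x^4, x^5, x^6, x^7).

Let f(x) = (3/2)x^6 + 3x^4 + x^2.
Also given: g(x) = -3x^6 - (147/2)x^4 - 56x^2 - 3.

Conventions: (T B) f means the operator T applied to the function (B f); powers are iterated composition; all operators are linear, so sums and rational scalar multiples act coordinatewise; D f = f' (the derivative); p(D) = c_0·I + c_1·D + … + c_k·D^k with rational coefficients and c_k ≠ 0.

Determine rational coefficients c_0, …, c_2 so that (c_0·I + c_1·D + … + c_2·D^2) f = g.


D^0 f = (3/2)x^6 + 3x^4 + x^2
D^1 f = 9x^5 + 12x^3 + 2x
D^2 f = 45x^4 + 36x^2 + 2
matching coefficients of g against c_0 f + c_1 Df + … from the top degree down determines the c_i
solution: c_0 = -2, c_1 = 0, c_2 = -3/2

c_0 = -2, c_1 = 0, c_2 = -3/2


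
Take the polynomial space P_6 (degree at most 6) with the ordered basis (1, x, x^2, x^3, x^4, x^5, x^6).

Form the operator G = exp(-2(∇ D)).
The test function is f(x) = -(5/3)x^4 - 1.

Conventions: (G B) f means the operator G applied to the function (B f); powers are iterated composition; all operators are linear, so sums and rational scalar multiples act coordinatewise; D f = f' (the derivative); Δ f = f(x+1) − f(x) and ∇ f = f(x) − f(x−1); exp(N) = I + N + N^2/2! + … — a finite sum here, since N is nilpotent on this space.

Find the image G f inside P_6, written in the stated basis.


the image equals g(x) = -(5/3)x^4 + 40x^2 - 40x - 203/3

order-1 term: 40x^2 - 40x + 40/3
order-2 term: -80
the series for exp(-2(∇ D)) f terminates at order 2
exp(-2(∇ D)) f = -(5/3)x^4 + 40x^2 - 40x - 203/3


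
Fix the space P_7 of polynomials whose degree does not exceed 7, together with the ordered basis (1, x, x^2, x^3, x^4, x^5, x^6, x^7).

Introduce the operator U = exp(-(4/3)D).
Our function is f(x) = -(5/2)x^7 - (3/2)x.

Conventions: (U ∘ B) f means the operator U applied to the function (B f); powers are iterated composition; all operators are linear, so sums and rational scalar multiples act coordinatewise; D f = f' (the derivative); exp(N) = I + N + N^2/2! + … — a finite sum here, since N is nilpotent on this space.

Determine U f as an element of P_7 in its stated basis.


g(x) = -(5/2)x^7 + (70/3)x^6 - (280/3)x^5 + (5600/27)x^4 - (22400/81)x^3 + (17920/81)x^2 - (145547/1458)x + 45334/2187

order-1 term: (70/3)x^6 + 2
order-2 term: -(280/3)x^5
order-3 term: (5600/27)x^4
order-4 term: -(22400/81)x^3
order-5 term: (17920/81)x^2
order-6 term: -(71680/729)x
order-7 term: 40960/2187
the series for exp(-(4/3)D) f terminates at order 7
exp(-(4/3)D) f = -(5/2)x^7 + (70/3)x^6 - (280/3)x^5 + (5600/27)x^4 - (22400/81)x^3 + (17920/81)x^2 - (145547/1458)x + 45334/2187


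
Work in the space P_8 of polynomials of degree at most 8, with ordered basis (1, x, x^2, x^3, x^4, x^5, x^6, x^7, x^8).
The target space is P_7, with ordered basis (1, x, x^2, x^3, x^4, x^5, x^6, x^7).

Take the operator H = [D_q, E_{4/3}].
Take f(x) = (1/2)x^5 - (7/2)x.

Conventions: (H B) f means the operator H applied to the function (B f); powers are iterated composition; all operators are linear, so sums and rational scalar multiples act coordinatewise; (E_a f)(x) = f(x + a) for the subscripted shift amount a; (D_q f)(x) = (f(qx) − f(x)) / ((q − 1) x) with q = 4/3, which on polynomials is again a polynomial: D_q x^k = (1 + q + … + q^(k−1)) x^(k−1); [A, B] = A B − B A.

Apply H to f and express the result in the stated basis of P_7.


the result is g(x) = -(998/243)x^3 - (3616/243)x^2 - (39488/2187)x - 48128/6561

E_{4/3} f = (1/2)x^5 + (10/3)x^4 + (80/9)x^3 + (320/27)x^2 + (713/162)x - 622/243
D_q E_{4/3} f = (781/162)x^4 + (1750/81)x^3 + (2960/81)x^2 + (2240/81)x + 713/162
D_q f = (781/162)x^4 - 7/2
E_{4/3} D_q f = (781/162)x^4 + (6248/243)x^3 + (12496/243)x^2 + (99968/2187)x + 154009/13122
[D_q, E_{4/3}] f = -(998/243)x^3 - (3616/243)x^2 - (39488/2187)x - 48128/6561


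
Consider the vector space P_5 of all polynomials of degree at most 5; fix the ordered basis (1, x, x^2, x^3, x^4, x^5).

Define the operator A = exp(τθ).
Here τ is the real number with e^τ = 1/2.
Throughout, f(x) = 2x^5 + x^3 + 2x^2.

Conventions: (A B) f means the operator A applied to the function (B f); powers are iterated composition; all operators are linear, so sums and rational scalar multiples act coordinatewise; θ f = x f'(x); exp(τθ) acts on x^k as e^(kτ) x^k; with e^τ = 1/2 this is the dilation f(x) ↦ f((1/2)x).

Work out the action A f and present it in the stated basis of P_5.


g(x) = (1/16)x^5 + (1/8)x^3 + (1/2)x^2

exp(τθ) x^k = e^(kτ) x^k; with e^τ = 1/2 this sends x^k to (1/2)^k x^k
x^2 ↦ 1/4 x^2
x^3 ↦ 1/8 x^3
x^5 ↦ 1/32 x^5
applying this coordinatewise to f: exp(τθ) f = (1/16)x^5 + (1/8)x^3 + (1/2)x^2


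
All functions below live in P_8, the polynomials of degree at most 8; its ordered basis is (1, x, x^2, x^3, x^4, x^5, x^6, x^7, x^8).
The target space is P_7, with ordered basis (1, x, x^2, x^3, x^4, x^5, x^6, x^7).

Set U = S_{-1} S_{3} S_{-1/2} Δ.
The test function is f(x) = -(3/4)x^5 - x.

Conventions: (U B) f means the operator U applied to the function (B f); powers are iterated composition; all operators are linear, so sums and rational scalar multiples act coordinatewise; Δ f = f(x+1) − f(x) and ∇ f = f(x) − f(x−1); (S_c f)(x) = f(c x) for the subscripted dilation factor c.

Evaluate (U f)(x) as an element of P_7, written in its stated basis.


the result is g(x) = -(1215/64)x^4 - (405/16)x^3 - (135/8)x^2 - (45/8)x - 7/4

Δ f = -(15/4)x^4 - (15/2)x^3 - (15/2)x^2 - (15/4)x - 7/4
S_{-1/2} Δ f = -(15/64)x^4 + (15/16)x^3 - (15/8)x^2 + (15/8)x - 7/4
S_{3} S_{-1/2} Δ f = -(1215/64)x^4 + (405/16)x^3 - (135/8)x^2 + (45/8)x - 7/4
S_{-1} S_{3} S_{-1/2} Δ f = -(1215/64)x^4 - (405/16)x^3 - (135/8)x^2 - (45/8)x - 7/4


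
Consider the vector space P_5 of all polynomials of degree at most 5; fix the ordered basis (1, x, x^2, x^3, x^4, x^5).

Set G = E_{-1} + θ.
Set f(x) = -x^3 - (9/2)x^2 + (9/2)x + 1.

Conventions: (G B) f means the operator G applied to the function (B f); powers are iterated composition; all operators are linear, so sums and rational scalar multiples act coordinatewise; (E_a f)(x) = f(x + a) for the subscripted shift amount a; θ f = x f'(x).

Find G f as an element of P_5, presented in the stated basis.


E_{-1} f = -x^3 - (3/2)x^2 + (21/2)x - 7
θ f = -3x^3 - 9x^2 + (9/2)x
(E_{-1} + θ) f = -4x^3 - (21/2)x^2 + 15x - 7

the result is g(x) = -4x^3 - (21/2)x^2 + 15x - 7


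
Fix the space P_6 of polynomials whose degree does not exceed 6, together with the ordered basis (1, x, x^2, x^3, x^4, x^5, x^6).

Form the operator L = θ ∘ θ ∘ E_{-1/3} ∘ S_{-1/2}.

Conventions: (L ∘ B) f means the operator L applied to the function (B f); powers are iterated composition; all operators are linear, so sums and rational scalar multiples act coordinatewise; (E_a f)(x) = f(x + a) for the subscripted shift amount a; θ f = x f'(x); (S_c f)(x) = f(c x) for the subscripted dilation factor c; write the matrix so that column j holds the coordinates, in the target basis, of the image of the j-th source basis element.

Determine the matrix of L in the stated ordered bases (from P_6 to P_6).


the matrix is [[0, 0, 0, 0, 0, 0, 0]; [0, -1/2, -1/6, -1/24, -1/108, -5/2592, -1/2592]; [0, 0, 1, 1/2, 1/6, 5/108, 5/432]; [0, 0, 0, -9/8, -3/4, -5/16, -5/48]; [0, 0, 0, 0, 1, 5/6, 5/12]; [0, 0, 0, 0, 0, -25/32, -25/32]; [0, 0, 0, 0, 0, 0, 9/16]] (rows listed top to bottom)

image of 1: 0
image of x: -(1/2)x
image of x^2: x^2 - (1/6)x
image of x^3: -(9/8)x^3 + (1/2)x^2 - (1/24)x
image of x^4: x^4 - (3/4)x^3 + (1/6)x^2 - (1/108)x
image of x^5: -(25/32)x^5 + (5/6)x^4 - (5/16)x^3 + (5/108)x^2 - (5/2592)x
image of x^6: (9/16)x^6 - (25/32)x^5 + (5/12)x^4 - (5/48)x^3 + (5/432)x^2 - (1/2592)x
each image's coordinates form column j of the matrix


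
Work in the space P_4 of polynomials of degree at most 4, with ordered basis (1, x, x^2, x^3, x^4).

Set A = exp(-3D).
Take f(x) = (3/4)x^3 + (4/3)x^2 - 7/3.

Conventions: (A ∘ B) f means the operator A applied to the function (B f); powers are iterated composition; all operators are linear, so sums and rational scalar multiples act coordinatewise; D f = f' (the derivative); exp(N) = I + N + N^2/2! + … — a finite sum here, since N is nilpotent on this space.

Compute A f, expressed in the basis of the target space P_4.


order-1 term: -(27/4)x^2 - 8x
order-2 term: (81/4)x + 12
order-3 term: -81/4
the series for exp(-3D) f terminates at order 3
exp(-3D) f = (3/4)x^3 - (65/12)x^2 + (49/4)x - 127/12

the result is g(x) = (3/4)x^3 - (65/12)x^2 + (49/4)x - 127/12


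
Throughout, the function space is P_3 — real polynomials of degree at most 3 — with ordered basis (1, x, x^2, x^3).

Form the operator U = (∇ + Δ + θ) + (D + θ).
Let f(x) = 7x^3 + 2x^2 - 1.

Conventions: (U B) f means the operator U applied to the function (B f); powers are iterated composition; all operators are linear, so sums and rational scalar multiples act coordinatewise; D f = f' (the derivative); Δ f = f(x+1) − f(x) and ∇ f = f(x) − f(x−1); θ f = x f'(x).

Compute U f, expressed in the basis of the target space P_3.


∇ f = 21x^2 - 17x + 5
Δ f = 21x^2 + 25x + 9
θ f = 21x^3 + 4x^2
(∇ + Δ + θ) f = 21x^3 + 46x^2 + 8x + 14
D f = 21x^2 + 4x
θ f = 21x^3 + 4x^2
(D + θ) f = 21x^3 + 25x^2 + 4x
((∇ + Δ + θ) + (D + θ)) f = 42x^3 + 71x^2 + 12x + 14

the image equals g(x) = 42x^3 + 71x^2 + 12x + 14


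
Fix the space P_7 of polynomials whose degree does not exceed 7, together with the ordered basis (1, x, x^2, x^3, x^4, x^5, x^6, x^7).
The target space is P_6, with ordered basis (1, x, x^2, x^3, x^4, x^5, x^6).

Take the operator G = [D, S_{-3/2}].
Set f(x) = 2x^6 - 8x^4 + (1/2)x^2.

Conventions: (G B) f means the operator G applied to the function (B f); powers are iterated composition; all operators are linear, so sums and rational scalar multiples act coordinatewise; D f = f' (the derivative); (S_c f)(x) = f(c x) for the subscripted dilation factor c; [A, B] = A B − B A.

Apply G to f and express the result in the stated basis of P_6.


g(x) = (3645/16)x^5 - 270x^3 + (15/4)x

S_{-3/2} f = (729/32)x^6 - (81/2)x^4 + (9/8)x^2
D S_{-3/2} f = (2187/16)x^5 - 162x^3 + (9/4)x
D f = 12x^5 - 32x^3 + x
S_{-3/2} D f = -(729/8)x^5 + 108x^3 - (3/2)x
[D, S_{-3/2}] f = (3645/16)x^5 - 270x^3 + (15/4)x


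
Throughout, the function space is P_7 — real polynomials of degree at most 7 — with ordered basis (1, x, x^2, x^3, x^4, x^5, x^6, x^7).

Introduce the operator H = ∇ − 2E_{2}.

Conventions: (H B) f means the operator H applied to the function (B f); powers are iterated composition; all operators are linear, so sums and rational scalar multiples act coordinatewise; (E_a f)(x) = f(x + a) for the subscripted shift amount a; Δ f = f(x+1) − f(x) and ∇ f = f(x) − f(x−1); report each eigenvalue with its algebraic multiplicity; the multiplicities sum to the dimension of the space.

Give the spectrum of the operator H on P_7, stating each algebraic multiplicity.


λ = -2 (multiplicity 8)

image of 1: -2
image of x: -2x - 3
image of x^2: -2x^2 - 6x - 9
image of x^3: -2x^3 - 9x^2 - 27x - 15
image of x^4: -2x^4 - 12x^3 - 54x^2 - 60x - 33
image of x^5: -2x^5 - 15x^4 - 90x^3 - 150x^2 - 165x - 63
image of x^6: -2x^6 - 18x^5 - 135x^4 - 300x^3 - 495x^2 - 378x - 129
image of x^7: -2x^7 - 21x^6 - 189x^5 - 525x^4 - 1155x^3 - 1323x^2 - 903x - 255
the matrix is upper triangular; its diagonal is (-2, -2, -2, -2, -2, -2, -2, -2)
for a triangular matrix the eigenvalues are the diagonal entries, with algebraic multiplicity their repetition count


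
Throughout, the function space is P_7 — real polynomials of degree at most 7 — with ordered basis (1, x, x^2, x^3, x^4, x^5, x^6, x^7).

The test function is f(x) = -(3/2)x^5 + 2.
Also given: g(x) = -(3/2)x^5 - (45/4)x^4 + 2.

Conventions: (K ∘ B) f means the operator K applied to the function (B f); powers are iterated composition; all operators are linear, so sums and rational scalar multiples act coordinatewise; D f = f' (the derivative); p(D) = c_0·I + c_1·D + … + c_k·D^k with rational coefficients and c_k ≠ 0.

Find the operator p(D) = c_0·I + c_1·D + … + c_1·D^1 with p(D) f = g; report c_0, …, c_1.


D^0 f = -(3/2)x^5 + 2
D^1 f = -(15/2)x^4
matching coefficients of g against c_0 f + c_1 Df + … from the top degree down determines the c_i
solution: c_0 = 1, c_1 = 3/2

p(D) = I + (3/2)·D, i.e. c_0 = 1, c_1 = 3/2


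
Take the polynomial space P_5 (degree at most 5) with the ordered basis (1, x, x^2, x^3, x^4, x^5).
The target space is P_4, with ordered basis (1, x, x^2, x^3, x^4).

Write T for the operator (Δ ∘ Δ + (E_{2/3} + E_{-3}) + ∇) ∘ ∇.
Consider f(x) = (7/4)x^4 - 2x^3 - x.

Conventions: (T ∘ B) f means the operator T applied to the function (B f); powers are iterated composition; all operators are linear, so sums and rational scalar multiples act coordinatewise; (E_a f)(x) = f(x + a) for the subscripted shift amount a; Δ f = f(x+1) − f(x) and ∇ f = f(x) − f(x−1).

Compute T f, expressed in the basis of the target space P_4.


∇ f = 7x^3 - (33/2)x^2 + 13x - 19/4
Δ ∇ f = 21x^2 - 12x + 7/2
Δ Δ ∇ f = 42x + 9
E_{2/3} ∇ f = 7x^3 - (5/2)x^2 + (1/3)x - 145/108
E_{-3} ∇ f = 7x^3 - (159/2)x^2 + 301x - 1525/4
(E_{2/3} + E_{-3}) ∇ f = 14x^3 - 82x^2 + (904/3)x - 10330/27
∇ ∇ f = 21x^2 - 54x + 73/2
(Δ ∘ Δ + (E_{2/3} + E_{-3}) + ∇) ∇ f = 14x^3 - 61x^2 + (868/3)x - 18203/54

the image equals g(x) = 14x^3 - 61x^2 + (868/3)x - 18203/54


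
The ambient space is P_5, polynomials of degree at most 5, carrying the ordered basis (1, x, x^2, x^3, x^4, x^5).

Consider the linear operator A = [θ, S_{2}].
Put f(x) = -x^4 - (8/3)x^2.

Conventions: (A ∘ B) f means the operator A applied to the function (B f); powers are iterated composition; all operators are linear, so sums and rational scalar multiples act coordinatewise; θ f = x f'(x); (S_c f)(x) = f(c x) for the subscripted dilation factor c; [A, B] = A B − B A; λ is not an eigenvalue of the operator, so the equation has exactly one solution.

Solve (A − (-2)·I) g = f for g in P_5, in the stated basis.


the image equals g(x) = -(1/2)x^4 - (4/3)x^2

write g with unknown coordinates in the stated basis and equate coefficients in (A − (-2)·I) g = f
solving from the highest basis element down gives g = -(1/2)x^4 - (4/3)x^2
check: A g = 0
so A g − (-2)·g = -x^4 - (8/3)x^2 = f ✓


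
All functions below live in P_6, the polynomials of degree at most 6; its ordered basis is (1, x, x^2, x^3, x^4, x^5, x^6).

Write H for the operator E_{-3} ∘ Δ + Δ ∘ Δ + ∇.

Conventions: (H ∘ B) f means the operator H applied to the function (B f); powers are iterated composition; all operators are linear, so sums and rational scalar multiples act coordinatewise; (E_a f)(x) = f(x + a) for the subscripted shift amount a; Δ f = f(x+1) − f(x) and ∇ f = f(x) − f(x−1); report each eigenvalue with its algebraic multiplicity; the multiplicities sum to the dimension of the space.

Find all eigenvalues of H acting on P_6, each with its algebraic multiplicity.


image of 1: 0
image of x: 2
image of x^2: 4x - 4
image of x^3: 6x^2 - 12x + 26
image of x^4: 8x^3 - 24x^2 + 104x - 52
image of x^5: 10x^4 - 40x^3 + 260x^2 - 260x + 242
image of x^6: 12x^5 - 60x^4 + 520x^3 - 780x^2 + 1452x - 604
the matrix is upper triangular; its diagonal is (0, 0, 0, 0, 0, 0, 0)
for a triangular matrix the eigenvalues are the diagonal entries, with algebraic multiplicity their repetition count

λ = 0 (multiplicity 7)


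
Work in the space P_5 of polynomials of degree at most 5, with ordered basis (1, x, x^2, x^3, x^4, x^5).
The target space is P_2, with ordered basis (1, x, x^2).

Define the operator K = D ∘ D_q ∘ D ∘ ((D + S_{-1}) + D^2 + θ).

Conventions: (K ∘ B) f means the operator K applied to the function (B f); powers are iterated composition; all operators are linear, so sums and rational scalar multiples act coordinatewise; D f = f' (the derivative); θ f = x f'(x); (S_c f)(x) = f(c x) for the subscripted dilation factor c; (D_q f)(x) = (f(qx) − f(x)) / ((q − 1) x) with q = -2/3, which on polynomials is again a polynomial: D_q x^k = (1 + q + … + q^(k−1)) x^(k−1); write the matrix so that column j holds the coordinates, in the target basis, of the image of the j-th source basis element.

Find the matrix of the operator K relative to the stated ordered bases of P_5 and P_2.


image of 1: 0
image of x: 0
image of x^2: 0
image of x^3: 2
image of x^4: (280/9)x + 4
image of x^5: (260/9)x^2 + (280/9)x + 20
each image's coordinates form column j of the matrix

the matrix is [[0, 0, 0, 2, 4, 20]; [0, 0, 0, 0, 280/9, 280/9]; [0, 0, 0, 0, 0, 260/9]] (rows listed top to bottom)


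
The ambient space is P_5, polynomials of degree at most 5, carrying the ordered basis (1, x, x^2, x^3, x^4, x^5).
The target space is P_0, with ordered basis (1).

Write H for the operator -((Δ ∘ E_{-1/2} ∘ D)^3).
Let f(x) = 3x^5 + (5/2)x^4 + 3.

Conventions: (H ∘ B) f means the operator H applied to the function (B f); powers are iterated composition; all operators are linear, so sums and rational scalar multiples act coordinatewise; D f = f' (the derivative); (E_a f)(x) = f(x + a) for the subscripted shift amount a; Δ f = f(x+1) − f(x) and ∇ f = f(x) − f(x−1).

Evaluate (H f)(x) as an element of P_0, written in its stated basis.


g(x) = 0

D f = 15x^4 + 10x^3
E_{-1/2} D f = 15x^4 - 20x^3 + (15/2)x^2 - 5/16
Δ E_{-1/2} D f = 60x^3 + 30x^2 + 15x + 5/2
D (Δ ∘ E_{-1/2} ∘ D) f = 180x^2 + 60x + 15
E_{-1/2} D (Δ ∘ E_{-1/2} ∘ D) f = 180x^2 - 120x + 30
Δ E_{-1/2} D (Δ ∘ E_{-1/2} ∘ D) f = 360x + 60
D (Δ ∘ E_{-1/2} ∘ D) (Δ ∘ E_{-1/2} ∘ D) f = 360
E_{-1/2} D (Δ ∘ E_{-1/2} ∘ D) (Δ ∘ E_{-1/2} ∘ D) f = 360
Δ E_{-1/2} D (Δ ∘ E_{-1/2} ∘ D) (Δ ∘ E_{-1/2} ∘ D) f = 0
(-((Δ ∘ E_{-1/2} ∘ D)^3)) f = 0


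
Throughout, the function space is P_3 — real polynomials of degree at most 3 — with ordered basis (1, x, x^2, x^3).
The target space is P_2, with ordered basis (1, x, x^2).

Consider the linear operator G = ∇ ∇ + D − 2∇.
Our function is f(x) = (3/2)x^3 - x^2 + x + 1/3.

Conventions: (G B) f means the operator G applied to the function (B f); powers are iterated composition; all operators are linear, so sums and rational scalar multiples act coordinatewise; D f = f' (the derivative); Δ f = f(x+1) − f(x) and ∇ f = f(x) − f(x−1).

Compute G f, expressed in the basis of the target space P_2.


the image equals g(x) = -(9/2)x^2 + 20x - 17

∇ f = (9/2)x^2 - (13/2)x + 7/2
∇ ∇ f = 9x - 11
D f = (9/2)x^2 - 2x + 1
∇ f = (9/2)x^2 - (13/2)x + 7/2
(-2∇) f = -9x^2 + 13x - 7
(∇ ∇ + D − 2∇) f = -(9/2)x^2 + 20x - 17


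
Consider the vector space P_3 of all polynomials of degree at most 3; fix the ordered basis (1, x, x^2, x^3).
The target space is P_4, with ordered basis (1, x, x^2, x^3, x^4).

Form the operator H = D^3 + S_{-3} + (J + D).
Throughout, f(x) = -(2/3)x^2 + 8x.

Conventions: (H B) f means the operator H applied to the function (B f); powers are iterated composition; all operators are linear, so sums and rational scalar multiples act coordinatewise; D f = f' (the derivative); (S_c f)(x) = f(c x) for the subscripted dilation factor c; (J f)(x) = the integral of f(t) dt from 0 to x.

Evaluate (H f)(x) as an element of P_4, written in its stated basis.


D f = -(4/3)x + 8
D D f = -4/3
D D D f = 0
S_{-3} f = -6x^2 - 24x
J f = -(2/9)x^3 + 4x^2
D f = -(4/3)x + 8
(J + D) f = -(2/9)x^3 + 4x^2 - (4/3)x + 8
(D^3 + S_{-3} + (J + D)) f = -(2/9)x^3 - 2x^2 - (76/3)x + 8

g(x) = -(2/9)x^3 - 2x^2 - (76/3)x + 8


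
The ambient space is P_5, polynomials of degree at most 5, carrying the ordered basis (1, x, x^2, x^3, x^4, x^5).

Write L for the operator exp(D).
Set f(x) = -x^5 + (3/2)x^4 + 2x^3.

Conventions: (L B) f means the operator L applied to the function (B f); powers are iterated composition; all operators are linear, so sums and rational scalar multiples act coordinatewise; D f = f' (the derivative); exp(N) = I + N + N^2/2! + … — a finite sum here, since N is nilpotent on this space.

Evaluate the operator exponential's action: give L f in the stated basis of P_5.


order-1 term: -5x^4 + 6x^3 + 6x^2
order-2 term: -10x^3 + 9x^2 + 6x
order-3 term: -10x^2 + 6x + 2
order-4 term: -5x + 3/2
order-5 term: -1
the series for exp(D) f terminates at order 5
exp(D) f = -x^5 - (7/2)x^4 - 2x^3 + 5x^2 + 7x + 5/2

the result is g(x) = -x^5 - (7/2)x^4 - 2x^3 + 5x^2 + 7x + 5/2


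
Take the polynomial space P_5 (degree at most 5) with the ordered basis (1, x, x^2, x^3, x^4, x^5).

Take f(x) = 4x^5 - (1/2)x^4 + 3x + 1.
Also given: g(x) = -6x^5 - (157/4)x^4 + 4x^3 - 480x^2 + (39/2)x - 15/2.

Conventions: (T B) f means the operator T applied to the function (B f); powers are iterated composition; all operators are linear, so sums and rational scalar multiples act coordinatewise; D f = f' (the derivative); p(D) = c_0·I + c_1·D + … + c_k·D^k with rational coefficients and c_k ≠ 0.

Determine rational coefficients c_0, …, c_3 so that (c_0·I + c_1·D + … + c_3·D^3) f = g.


p(D) = -(3/2)·I − 2·D − 2·D^3, i.e. c_0 = -3/2, c_1 = -2, c_2 = 0, c_3 = -2

D^0 f = 4x^5 - (1/2)x^4 + 3x + 1
D^1 f = 20x^4 - 2x^3 + 3
D^2 f = 80x^3 - 6x^2
D^3 f = 240x^2 - 12x
matching coefficients of g against c_0 f + c_1 Df + … from the top degree down determines the c_i
solution: c_0 = -3/2, c_1 = -2, c_2 = 0, c_3 = -2


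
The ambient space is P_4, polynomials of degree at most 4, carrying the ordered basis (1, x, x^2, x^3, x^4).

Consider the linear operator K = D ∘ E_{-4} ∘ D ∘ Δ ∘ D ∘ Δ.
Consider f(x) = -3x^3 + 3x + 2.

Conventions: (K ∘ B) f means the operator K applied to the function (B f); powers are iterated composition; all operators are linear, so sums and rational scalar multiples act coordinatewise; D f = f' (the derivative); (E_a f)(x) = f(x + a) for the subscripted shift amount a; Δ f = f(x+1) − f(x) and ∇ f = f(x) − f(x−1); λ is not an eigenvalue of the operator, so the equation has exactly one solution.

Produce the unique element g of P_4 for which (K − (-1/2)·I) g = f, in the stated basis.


write g with unknown coordinates in the stated basis and equate coefficients in (K − (-1/2)·I) g = f
solving from the highest basis element down gives g = -6x^3 + 6x + 4
check: K g = 0
so K g − (-1/2)·g = -3x^3 + 3x + 2 = f ✓

g(x) = -6x^3 + 6x + 4


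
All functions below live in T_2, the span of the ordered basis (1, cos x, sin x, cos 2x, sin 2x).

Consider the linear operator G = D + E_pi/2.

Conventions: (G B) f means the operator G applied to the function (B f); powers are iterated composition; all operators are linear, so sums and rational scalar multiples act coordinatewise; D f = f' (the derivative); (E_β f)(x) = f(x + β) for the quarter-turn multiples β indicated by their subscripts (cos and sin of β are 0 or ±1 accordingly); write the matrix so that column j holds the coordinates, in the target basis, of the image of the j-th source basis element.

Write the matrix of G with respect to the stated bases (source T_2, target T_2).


the matrix is [[1, 0, 0, 0, 0]; [0, 0, 2, 0, 0]; [0, -2, 0, 0, 0]; [0, 0, 0, -1, 2]; [0, 0, 0, -2, -1]] (rows listed top to bottom)

image of 1: 1
image of cos x: -2sin x
image of sin x: 2cos x
image of cos 2x: -cos 2x - 2sin 2x
image of sin 2x: 2cos 2x - sin 2x
each image's coordinates form column j of the matrix


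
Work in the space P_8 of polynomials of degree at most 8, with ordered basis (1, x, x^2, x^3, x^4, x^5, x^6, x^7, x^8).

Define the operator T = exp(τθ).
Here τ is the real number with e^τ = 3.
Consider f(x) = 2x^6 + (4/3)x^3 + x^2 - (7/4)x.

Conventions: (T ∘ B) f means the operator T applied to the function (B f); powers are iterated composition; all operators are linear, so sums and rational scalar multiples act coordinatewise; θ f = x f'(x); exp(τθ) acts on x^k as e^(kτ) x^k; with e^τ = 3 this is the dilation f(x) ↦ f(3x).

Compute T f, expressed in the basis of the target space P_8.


the image equals g(x) = 1458x^6 + 36x^3 + 9x^2 - (21/4)x

exp(τθ) x^k = e^(kτ) x^k; with e^τ = 3 this sends x^k to 3^k x^k
x ↦ 3 x
x^2 ↦ 9 x^2
x^3 ↦ 27 x^3
x^6 ↦ 729 x^6
applying this coordinatewise to f: exp(τθ) f = 1458x^6 + 36x^3 + 9x^2 - (21/4)x


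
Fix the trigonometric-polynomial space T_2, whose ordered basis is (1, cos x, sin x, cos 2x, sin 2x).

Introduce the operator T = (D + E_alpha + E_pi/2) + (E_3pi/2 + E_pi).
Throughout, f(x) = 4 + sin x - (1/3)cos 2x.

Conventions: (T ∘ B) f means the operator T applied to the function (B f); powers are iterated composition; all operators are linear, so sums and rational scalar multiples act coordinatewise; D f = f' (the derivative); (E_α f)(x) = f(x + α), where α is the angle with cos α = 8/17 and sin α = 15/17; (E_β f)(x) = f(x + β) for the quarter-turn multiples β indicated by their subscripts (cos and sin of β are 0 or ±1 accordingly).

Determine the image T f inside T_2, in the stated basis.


D f = cos x + (2/3)sin 2x
E_alpha f = 4 + (15/17)cos x + (8/17)sin x + (161/867)cos 2x + (80/289)sin 2x
E_pi/2 f = 4 + cos x + (1/3)cos 2x
(D + E_alpha + E_pi/2) f = 8 + (49/17)cos x + (8/17)sin x + (150/289)cos 2x + (818/867)sin 2x
E_3pi/2 f = 4 - cos x + (1/3)cos 2x
E_pi f = 4 - sin x - (1/3)cos 2x
(E_3pi/2 + E_pi) f = 8 - cos x - sin x
((D + E_alpha + E_pi/2) + (E_3pi/2 + E_pi)) f = 16 + (32/17)cos x - (9/17)sin x + (150/289)cos 2x + (818/867)sin 2x

g(x) = 16 + (32/17)cos x - (9/17)sin x + (150/289)cos 2x + (818/867)sin 2x


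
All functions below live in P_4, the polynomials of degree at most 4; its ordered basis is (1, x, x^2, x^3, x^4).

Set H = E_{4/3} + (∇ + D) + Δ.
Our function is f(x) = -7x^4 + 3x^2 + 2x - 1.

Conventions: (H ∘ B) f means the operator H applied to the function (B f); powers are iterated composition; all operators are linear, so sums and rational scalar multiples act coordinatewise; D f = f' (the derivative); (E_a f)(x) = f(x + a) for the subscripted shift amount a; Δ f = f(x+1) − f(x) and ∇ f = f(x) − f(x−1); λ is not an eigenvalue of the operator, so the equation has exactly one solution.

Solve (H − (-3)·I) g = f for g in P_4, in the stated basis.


write g with unknown coordinates in the stated basis and equate coefficients in (H − (-3)·I) g = f
solving from the highest basis element down gives g = -(7/4)x^4 + (91/12)x^3 - (923/48)x^2 + (34301/864)x - 431465/10368
check: H g = -(7/4)x^4 - (91/4)x^3 + (971/16)x^2 - (33725/288)x + 428009/3456
so H g − (-3)·g = -7x^4 + 3x^2 + 2x - 1 = f ✓

g(x) = -(7/4)x^4 + (91/12)x^3 - (923/48)x^2 + (34301/864)x - 431465/10368


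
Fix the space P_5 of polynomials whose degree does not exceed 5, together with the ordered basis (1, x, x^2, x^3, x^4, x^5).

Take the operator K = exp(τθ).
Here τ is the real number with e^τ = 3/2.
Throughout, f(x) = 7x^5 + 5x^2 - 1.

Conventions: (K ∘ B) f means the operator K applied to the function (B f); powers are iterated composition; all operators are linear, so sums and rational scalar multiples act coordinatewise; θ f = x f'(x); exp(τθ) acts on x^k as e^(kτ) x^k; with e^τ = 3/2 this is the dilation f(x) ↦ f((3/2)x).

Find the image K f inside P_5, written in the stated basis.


g(x) = (1701/32)x^5 + (45/4)x^2 - 1

exp(τθ) x^k = e^(kτ) x^k; with e^τ = 3/2 this sends x^k to (3/2)^k x^k
x^2 ↦ 9/4 x^2
x^5 ↦ 243/32 x^5
applying this coordinatewise to f: exp(τθ) f = (1701/32)x^5 + (45/4)x^2 - 1


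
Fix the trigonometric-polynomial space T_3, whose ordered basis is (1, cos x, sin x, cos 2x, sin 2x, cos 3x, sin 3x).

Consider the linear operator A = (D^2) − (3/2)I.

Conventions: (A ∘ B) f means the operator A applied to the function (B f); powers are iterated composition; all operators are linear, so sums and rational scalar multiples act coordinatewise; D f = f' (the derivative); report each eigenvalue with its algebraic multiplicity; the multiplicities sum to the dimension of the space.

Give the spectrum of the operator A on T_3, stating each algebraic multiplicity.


λ = -21/2 (multiplicity 2), λ = -11/2 (multiplicity 2), λ = -5/2 (multiplicity 2), λ = -3/2 (multiplicity 1)

image of 1: -3/2
image of cos x: -(5/2)cos x
image of sin x: -(5/2)sin x
image of cos 2x: -(11/2)cos 2x
image of sin 2x: -(11/2)sin 2x
image of cos 3x: -(21/2)cos 3x
image of sin 3x: -(21/2)sin 3x
the matrix is diagonal; its diagonal is (-3/2, -5/2, -5/2, -11/2, -11/2, -21/2, -21/2)
for a triangular matrix the eigenvalues are the diagonal entries, with algebraic multiplicity their repetition count


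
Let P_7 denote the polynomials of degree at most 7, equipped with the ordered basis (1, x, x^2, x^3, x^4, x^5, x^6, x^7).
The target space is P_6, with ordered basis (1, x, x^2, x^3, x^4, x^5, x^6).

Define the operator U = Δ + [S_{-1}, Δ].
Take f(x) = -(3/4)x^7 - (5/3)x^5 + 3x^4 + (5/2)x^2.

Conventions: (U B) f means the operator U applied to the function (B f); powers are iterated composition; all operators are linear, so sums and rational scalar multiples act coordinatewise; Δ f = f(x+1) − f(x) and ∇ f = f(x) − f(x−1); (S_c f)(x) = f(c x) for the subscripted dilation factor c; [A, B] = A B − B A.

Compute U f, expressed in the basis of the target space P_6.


the image equals g(x) = -(63/4)x^6 - (63/4)x^5 - (415/4)x^4 - (659/12)x^3 - (317/4)x^2 - (367/12)x - 7/4

Δ f = -(21/4)x^6 - (63/4)x^5 - (415/12)x^4 - (371/12)x^3 - (173/12)x^2 + (41/12)x + 37/12
Δ f = -(21/4)x^6 - (63/4)x^5 - (415/12)x^4 - (371/12)x^3 - (173/12)x^2 + (41/12)x + 37/12
S_{-1} Δ f = -(21/4)x^6 + (63/4)x^5 - (415/12)x^4 + (371/12)x^3 - (173/12)x^2 - (41/12)x + 37/12
S_{-1} f = (3/4)x^7 + (5/3)x^5 + 3x^4 + (5/2)x^2
Δ S_{-1} f = (21/4)x^6 + (63/4)x^5 + (415/12)x^4 + (659/12)x^3 + (605/12)x^2 + (367/12)x + 95/12
[S_{-1}, Δ] f = -(21/2)x^6 - (415/6)x^4 - 24x^3 - (389/6)x^2 - 34x - 29/6
(Δ + [S_{-1}, Δ]) f = -(63/4)x^6 - (63/4)x^5 - (415/4)x^4 - (659/12)x^3 - (317/4)x^2 - (367/12)x - 7/4


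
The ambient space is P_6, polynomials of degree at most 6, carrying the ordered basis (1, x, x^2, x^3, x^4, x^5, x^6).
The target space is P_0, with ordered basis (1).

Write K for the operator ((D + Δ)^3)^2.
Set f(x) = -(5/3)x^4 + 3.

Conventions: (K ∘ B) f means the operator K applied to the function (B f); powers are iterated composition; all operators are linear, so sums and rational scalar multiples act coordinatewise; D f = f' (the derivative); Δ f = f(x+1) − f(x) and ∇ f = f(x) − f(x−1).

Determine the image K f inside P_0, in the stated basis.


D f = -(20/3)x^3
Δ f = -(20/3)x^3 - 10x^2 - (20/3)x - 5/3
(D + Δ) f = -(40/3)x^3 - 10x^2 - (20/3)x - 5/3
D (D + Δ) f = -40x^2 - 20x - 20/3
Δ (D + Δ) f = -40x^2 - 60x - 30
(D + Δ) (D + Δ) f = -80x^2 - 80x - 110/3
D (D + Δ) (D + Δ) f = -160x - 80
Δ (D + Δ) (D + Δ) f = -160x - 160
(D + Δ) (D + Δ) (D + Δ) f = -320x - 240
D (D + Δ)^3 f = -320
Δ (D + Δ)^3 f = -320
(D + Δ) (D + Δ)^3 f = -640
D (D + Δ) (D + Δ)^3 f = 0
Δ (D + Δ) (D + Δ)^3 f = 0
(D + Δ) (D + Δ) (D + Δ)^3 f = 0
D (D + Δ) (D + Δ) (D + Δ)^3 f = 0
Δ (D + Δ) (D + Δ) (D + Δ)^3 f = 0
(D + Δ) (D + Δ) (D + Δ) (D + Δ)^3 f = 0

the image equals g(x) = 0


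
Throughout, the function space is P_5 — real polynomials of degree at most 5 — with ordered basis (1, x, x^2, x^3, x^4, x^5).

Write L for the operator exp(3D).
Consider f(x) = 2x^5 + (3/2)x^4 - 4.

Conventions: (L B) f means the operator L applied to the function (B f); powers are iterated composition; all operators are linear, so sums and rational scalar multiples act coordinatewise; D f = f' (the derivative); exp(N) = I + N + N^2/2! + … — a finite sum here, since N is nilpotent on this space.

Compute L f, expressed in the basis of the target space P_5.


order-1 term: 30x^4 + 18x^3
order-2 term: 180x^3 + 81x^2
order-3 term: 540x^2 + 162x
order-4 term: 810x + 243/2
order-5 term: 486
the series for exp(3D) f terminates at order 5
exp(3D) f = 2x^5 + (63/2)x^4 + 198x^3 + 621x^2 + 972x + 1207/2

g(x) = 2x^5 + (63/2)x^4 + 198x^3 + 621x^2 + 972x + 1207/2


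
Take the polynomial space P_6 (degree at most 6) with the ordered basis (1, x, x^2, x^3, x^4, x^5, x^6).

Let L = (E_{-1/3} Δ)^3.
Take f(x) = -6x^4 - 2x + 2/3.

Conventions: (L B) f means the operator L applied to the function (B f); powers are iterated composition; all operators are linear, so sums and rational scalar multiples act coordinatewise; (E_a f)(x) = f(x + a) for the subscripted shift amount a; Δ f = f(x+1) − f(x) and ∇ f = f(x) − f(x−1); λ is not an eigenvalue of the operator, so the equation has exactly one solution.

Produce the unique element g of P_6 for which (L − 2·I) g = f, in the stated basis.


write g with unknown coordinates in the stated basis and equate coefficients in (L − 2·I) g = f
solving from the highest basis element down gives g = 3x^4 + 37x + 53/3
check: L g = 72x + 36
so L g − 2·g = -6x^4 - 2x + 2/3 = f ✓

the result is g(x) = 3x^4 + 37x + 53/3


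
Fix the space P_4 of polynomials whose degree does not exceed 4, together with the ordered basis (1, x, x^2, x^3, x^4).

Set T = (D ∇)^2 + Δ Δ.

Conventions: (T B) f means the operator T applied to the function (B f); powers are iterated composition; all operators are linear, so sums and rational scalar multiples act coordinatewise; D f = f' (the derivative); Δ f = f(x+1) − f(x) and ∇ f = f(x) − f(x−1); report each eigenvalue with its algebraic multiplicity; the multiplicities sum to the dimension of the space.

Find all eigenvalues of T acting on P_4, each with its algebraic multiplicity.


λ = 0 (multiplicity 5)

image of 1: 0
image of x: 0
image of x^2: 2
image of x^3: 6x + 6
image of x^4: 12x^2 + 24x + 38
the matrix is upper triangular; its diagonal is (0, 0, 0, 0, 0)
for a triangular matrix the eigenvalues are the diagonal entries, with algebraic multiplicity their repetition count
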